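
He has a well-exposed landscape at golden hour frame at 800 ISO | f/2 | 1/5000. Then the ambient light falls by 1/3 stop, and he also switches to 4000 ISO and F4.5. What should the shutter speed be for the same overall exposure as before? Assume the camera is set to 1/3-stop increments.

1/4000s

Scene light: 1/3 stop darker.
ISO: 800 → 1000 → 1250 → 1600 → 2000 → 2500 → 3200 → 4000 — 2 1/3 stops raised (brighter).
Aperture: f/2 → f/2.2 → f/2.5 → f/2.8 → f/3.2 → f/3.5 → f/4 → f/4.5 — 2 1/3 stops stopped down (darker).
Net so far: 1/3 stop darker. Shutter speed: 1/5000 → 1/4000.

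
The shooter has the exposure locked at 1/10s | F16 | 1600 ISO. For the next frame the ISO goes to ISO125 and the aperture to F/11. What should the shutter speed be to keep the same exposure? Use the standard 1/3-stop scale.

0.6 s

ISO: 1600 → 1250 → 1000 → 800 → 640 → 500 → 400 → 320 → 250 → 200 → 160 → 125 — 3 2/3 stops lower (darker).
Aperture: f/16 → f/14 → f/13 → f/11 — 1 stop wider (brighter).
Net change so far: 2 2/3 stops darker. Offset with the shutter speed: 1/10 → 1/8 → 1/6 → 1/5 → 1/4 → 0.3 → 0.4 → 0.5 → 0.6.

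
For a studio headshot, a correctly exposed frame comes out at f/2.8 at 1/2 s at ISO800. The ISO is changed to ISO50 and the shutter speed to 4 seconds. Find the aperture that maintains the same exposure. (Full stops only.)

ISO: 800 → 400 → 200 → 100 → 50 — 4 stops dropped (darker).
Shutter speed: 1/2 → 1 → 2 → 4 — 3 stops slower (brighter).
Net change so far: 1 stop darker. Offset with the aperture: f/2.8 → f/2.

f/2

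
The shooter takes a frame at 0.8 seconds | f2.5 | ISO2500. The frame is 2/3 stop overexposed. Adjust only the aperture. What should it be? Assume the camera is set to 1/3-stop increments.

f/3.2

Overexposed by 2/3 stop → need 2/3 stop darker.
Aperture: f/2.5 → f/2.8 → f/3.2.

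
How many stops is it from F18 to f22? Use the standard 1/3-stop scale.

2/3 stop

f/18 → f/20 → f/22 — count the steps: 2 third-stops = 2/3 stop.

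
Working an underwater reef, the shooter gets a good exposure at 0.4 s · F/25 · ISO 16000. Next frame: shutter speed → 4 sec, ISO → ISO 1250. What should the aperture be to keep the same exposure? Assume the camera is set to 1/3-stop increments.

f/22

Shutter speed: 0.4 → 0.5 → 0.6 → 0.8 → 1 → 1.3 → 1.6 → 2 → 2.5 → 3.2 → 4 — 3 1/3 stops longer (brighter).
ISO: 16000 → 12800 → 10000 → 8000 → 6400 → 5000 → 4000 → 3200 → 2500 → 2000 → 1600 → 1250 — 3 2/3 stops lower (darker).
Net change so far: 1/3 stop darker. Offset with the aperture: f/25 → f/22.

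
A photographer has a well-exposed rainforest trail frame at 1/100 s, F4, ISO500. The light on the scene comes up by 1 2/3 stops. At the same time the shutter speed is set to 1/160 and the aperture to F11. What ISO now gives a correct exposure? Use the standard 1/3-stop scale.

ISO 2000

Scene light: 1 2/3 stops brighter.
Shutter speed: 1/100 → 1/125 → 1/160 — 2/3 stop shorter (darker).
Aperture: f/4 → f/4.5 → f/5 → f/5.6 → f/6.3 → f/7.1 → f/8 → f/9 → f/10 → f/11 — 3 stops smaller aperture (darker).
Net so far: 2 stops darker. ISO: 500 → 640 → 800 → 1000 → 1250 → 1600 → 2000.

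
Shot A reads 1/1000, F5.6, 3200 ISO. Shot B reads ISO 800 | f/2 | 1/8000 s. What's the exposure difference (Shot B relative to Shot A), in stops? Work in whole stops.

2 stops darker

Aperture: f/5.6 → f/4 → f/2.8 → f/2 — 3 stops wider (brighter).
Shutter speed: 1/1000 → 1/2000 → 1/4000 → 1/8000 — 3 stops shorter (darker).
ISO: 3200 → 1600 → 800 — 2 stops dropped (darker).
Net: +3 −3 −2 = −2 stops.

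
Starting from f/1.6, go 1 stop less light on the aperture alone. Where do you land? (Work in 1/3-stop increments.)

Aperture: f/1.6 → f/1.8 → f/2 → f/2.2 — 1 stop smaller aperture (darker).

f/2.2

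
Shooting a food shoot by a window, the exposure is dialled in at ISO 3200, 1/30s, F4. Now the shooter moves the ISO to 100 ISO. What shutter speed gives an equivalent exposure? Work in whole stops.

1 s

ISO: 3200 → 1600 → 800 → 400 → 200 → 100 — 5 stops dropped (darker).
Need 5 stops brighter from the shutter speed: 1/30 → 1/15 → 1/8 → 1/4 → 1/2 → 1.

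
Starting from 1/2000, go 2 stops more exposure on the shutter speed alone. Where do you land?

1/500s

Shutter speed: 1/2000 → 1/1000 → 1/500 — 2 stops longer (brighter).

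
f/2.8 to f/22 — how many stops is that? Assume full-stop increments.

6 stops

f/2.8 → f/4 → f/5.6 → f/8 → f/11 → f/16 → f/22 — count the steps: 6 stops.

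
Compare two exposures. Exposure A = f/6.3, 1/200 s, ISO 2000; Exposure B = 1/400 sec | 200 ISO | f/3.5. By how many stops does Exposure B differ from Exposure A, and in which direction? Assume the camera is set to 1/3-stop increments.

Aperture: f/6.3 → f/5.6 → f/5 → f/4.5 → f/4 → f/3.5 — 1 2/3 stops opened up (brighter).
Shutter speed: 1/200 → 1/250 → 1/320 → 1/400 — 1 stop faster (darker).
ISO: 2000 → 1600 → 1250 → 1000 → 800 → 640 → 500 → 400 → 320 → 250 → 200 — 3 1/3 stops lower (darker).
Net: +1 2/3 −1 −3 1/3 = −2 2/3 stops.

2 2/3 stops darker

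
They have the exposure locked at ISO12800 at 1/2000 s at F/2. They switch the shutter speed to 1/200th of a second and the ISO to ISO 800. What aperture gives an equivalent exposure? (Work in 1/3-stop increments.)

Shutter speed: 1/2000 → 1/1600 → 1/1250 → 1/1000 → 1/800 → 1/640 → 1/500 → 1/400 → 1/320 → 1/250 → 1/200 — 3 1/3 stops slower (brighter).
ISO: 12800 → 10000 → 8000 → 6400 → 5000 → 4000 → 3200 → 2500 → 2000 → 1600 → 1250 → 1000 → 800 — 4 stops lower (darker).
Net change so far: 2/3 stop darker. Offset with the aperture: f/2 → f/1.8 → f/1.6.

f/1.6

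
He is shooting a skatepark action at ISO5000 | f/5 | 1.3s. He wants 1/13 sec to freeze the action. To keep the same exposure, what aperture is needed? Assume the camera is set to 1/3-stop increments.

f/1.2

Shutter speed: 1.3 → 1 → 0.8 → 0.6 → 0.5 → 0.4 → 0.3 → 1/4 → 1/5 → 1/6 → 1/8 → 1/10 → 1/13 — 4 stops shorter (darker).
Need 4 stops brighter from the aperture: f/5 → f/4.5 → f/4 → f/3.5 → f/3.2 → f/2.8 → f/2.5 → f/2.2 → f/2 → f/1.8 → f/1.6 → f/1.4 → f/1.2.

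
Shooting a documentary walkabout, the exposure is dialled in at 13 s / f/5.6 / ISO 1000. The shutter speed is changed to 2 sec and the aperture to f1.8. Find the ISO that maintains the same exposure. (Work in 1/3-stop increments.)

Shutter speed: 13 → 10 → 8 → 6 → 5 → 4 → 3.2 → 2.5 → 2 — 2 2/3 stops shorter (darker).
Aperture: f/5.6 → f/5 → f/4.5 → f/4 → f/3.5 → f/3.2 → f/2.8 → f/2.5 → f/2.2 → f/2 → f/1.8 — 3 1/3 stops opened up (brighter).
Net change so far: 2/3 stop brighter. Offset with the ISO: 1000 → 800 → 640.

ISO 640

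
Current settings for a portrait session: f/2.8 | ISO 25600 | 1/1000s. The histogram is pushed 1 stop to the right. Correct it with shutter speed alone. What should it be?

1/2000s

Overexposed by 1 stop → need 1 stop darker.
Shutter speed: 1/1000 → 1/2000.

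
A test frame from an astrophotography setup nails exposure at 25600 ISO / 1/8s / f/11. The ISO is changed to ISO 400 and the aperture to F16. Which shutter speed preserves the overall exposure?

15 s

ISO: 25600 → 12800 → 6400 → 3200 → 1600 → 800 → 400 — 6 stops lower (darker).
Aperture: f/11 → f/16 — 1 stop narrower (darker).
Net change so far: 7 stops darker. Offset with the shutter speed: 1/8 → 1/4 → 1/2 → 1 → 2 → 4 → 8 → 15.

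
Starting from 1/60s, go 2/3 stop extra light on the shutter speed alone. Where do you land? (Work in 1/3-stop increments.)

Shutter speed: 1/60 → 1/50 → 1/40 — 2/3 stop slower (brighter).

1/40s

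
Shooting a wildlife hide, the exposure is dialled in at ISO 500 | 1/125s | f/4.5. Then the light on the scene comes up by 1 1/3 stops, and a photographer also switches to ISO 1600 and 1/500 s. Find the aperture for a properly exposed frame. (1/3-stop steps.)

f/6.3

Scene light: 1 1/3 stops brighter.
ISO: 500 → 640 → 800 → 1000 → 1250 → 1600 — 1 2/3 stops raised (brighter).
Shutter speed: 1/125 → 1/160 → 1/200 → 1/250 → 1/320 → 1/400 → 1/500 — 2 stops shorter (darker).
Net so far: 1 stop brighter. Aperture: f/4.5 → f/5 → f/5.6 → f/6.3.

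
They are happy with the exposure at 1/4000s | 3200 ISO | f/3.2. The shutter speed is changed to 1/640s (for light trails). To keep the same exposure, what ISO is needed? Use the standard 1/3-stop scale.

ISO 500

Shutter speed: 1/4000 → 1/3200 → 1/2500 → 1/2000 → 1/1600 → 1/1250 → 1/1000 → 1/800 → 1/640 — 2 2/3 stops longer (brighter).
Need 2 2/3 stops darker from the ISO: 3200 → 2500 → 2000 → 1600 → 1250 → 1000 → 800 → 640 → 500.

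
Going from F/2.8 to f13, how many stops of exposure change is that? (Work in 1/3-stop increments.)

4 1/3 stops

f/2.8 → f/3.2 → f/3.5 → f/4 → f/4.5 → f/5 → f/5.6 → f/6.3 → f/7.1 → f/8 → f/9 → f/10 → f/11 → f/13 — count the steps: 13 third-stops = 4 1/3 stops.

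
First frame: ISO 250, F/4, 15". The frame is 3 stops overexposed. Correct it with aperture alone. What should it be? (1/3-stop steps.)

Overexposed by 3 stops → need 3 stops darker.
Aperture: f/4 → f/4.5 → f/5 → f/5.6 → f/6.3 → f/7.1 → f/8 → f/9 → f/10 → f/11.

f/11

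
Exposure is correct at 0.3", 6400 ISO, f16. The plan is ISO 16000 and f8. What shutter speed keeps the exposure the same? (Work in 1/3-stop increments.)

1/30s

ISO: 6400 → 8000 → 10000 → 12800 → 16000 — 1 1/3 stops raised (brighter).
Aperture: f/16 → f/14 → f/13 → f/11 → f/10 → f/9 → f/8 — 2 stops larger aperture (brighter).
Net change so far: 3 1/3 stops brighter. Offset with the shutter speed: 0.3 → 1/4 → 1/5 → 1/6 → 1/8 → 1/10 → 1/13 → 1/15 → 1/20 → 1/25 → 1/30.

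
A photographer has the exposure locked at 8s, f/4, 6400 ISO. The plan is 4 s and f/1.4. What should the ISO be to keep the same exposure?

Shutter speed: 8 → 4 — 1 stop faster (darker).
Aperture: f/4 → f/2.8 → f/2 → f/1.4 — 3 stops wider (brighter).
Net change so far: 2 stops brighter. Offset with the ISO: 6400 → 3200 → 1600.

ISO 1600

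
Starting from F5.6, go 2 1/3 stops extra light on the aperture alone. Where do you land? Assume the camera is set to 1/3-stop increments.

f/2.5

Aperture: f/5.6 → f/5 → f/4.5 → f/4 → f/3.5 → f/3.2 → f/2.8 → f/2.5 — 2 1/3 stops larger aperture (brighter).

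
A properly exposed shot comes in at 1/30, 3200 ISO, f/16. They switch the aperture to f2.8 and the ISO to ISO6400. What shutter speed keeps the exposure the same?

1/2000s

Aperture: f/16 → f/11 → f/8 → f/5.6 → f/4 → f/2.8 — 5 stops opened up (brighter).
ISO: 3200 → 6400 — 1 stop raised (brighter).
Net change so far: 6 stops brighter. Offset with the shutter speed: 1/30 → 1/60 → 1/125 → 1/250 → 1/500 → 1/1000 → 1/2000.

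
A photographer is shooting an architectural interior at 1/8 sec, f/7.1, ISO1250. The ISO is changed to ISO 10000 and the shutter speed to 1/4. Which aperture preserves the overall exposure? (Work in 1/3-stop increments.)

f/29

ISO: 1250 → 1600 → 2000 → 2500 → 3200 → 4000 → 5000 → 6400 → 8000 → 10000 — 3 stops raised (brighter).
Shutter speed: 1/8 → 1/6 → 1/5 → 1/4 — 1 stop slower (brighter).
Net change so far: 4 stops brighter. Offset with the aperture: f/7.1 → f/8 → f/9 → f/10 → f/11 → f/13 → f/14 → f/16 → f/18 → f/20 → f/22 → f/25 → f/29.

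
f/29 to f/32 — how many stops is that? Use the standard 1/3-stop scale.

1/3 stop

f/29 → f/32 — count the steps: 1 third-stops = 1/3 stop.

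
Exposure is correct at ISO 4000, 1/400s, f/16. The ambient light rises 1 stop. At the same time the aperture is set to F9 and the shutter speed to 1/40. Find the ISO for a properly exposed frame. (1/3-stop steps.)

Scene light: 1 stop brighter.
Aperture: f/16 → f/14 → f/13 → f/11 → f/10 → f/9 — 1 2/3 stops larger aperture (brighter).
Shutter speed: 1/400 → 1/320 → 1/250 → 1/200 → 1/160 → 1/125 → 1/100 → 1/80 → 1/60 → 1/50 → 1/40 — 3 1/3 stops slower (brighter).
Net so far: 6 stops brighter. ISO: 4000 → 3200 → 2500 → 2000 → 1600 → 1250 → 1000 → 800 → 640 → 500 → 400 → 320 → 250 → 200 → 160 → 125 → 100 → 80 → 64.

ISO 64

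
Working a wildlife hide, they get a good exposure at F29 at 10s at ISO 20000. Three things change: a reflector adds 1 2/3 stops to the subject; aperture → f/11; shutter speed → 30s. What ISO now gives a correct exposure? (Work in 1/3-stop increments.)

Scene light: 1 2/3 stops brighter.
Aperture: f/29 → f/25 → f/22 → f/20 → f/18 → f/16 → f/14 → f/13 → f/11 — 2 2/3 stops wider (brighter).
Shutter speed: 10 → 13 → 15 → 20 → 25 → 30 — 1 2/3 stops longer (brighter).
Net so far: 6 stops brighter. ISO: 20000 → 16000 → 12800 → 10000 → 8000 → 6400 → 5000 → 4000 → 3200 → 2500 → 2000 → 1600 → 1250 → 1000 → 800 → 640 → 500 → 400 → 320.

ISO 320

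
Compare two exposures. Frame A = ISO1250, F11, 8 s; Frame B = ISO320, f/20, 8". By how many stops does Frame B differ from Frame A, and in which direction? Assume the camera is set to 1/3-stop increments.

3 2/3 stops darker

Aperture: f/11 → f/13 → f/14 → f/16 → f/18 → f/20 — 1 2/3 stops smaller aperture (darker).
Shutter speed: unchanged.
ISO: 1250 → 1000 → 800 → 640 → 500 → 400 → 320 — 2 stops lower (darker).
Net: −1 2/3 −2 = −3 2/3 stops.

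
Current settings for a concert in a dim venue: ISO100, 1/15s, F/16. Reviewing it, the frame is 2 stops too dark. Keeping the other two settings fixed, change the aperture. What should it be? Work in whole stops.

Underexposed by 2 stops → need 2 stops brighter.
Aperture: f/16 → f/11 → f/8.

f/8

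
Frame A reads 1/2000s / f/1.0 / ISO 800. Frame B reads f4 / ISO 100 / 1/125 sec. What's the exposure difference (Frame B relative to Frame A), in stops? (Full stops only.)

Aperture: f/1.0 → f/1.4 → f/2 → f/2.8 → f/4 — 4 stops narrower (darker).
Shutter speed: 1/2000 → 1/1000 → 1/500 → 1/250 → 1/125 — 4 stops slower (brighter).
ISO: 800 → 400 → 200 → 100 — 3 stops lower (darker).
Net: −4 +4 −3 = −3 stops.

3 stops darker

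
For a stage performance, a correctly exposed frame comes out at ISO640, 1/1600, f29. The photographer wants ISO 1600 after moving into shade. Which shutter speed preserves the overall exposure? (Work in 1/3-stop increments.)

1/4000s

ISO: 640 → 800 → 1000 → 1250 → 1600 — 1 1/3 stops raised (brighter).
Need 1 1/3 stops darker from the shutter speed: 1/1600 → 1/2000 → 1/2500 → 1/3200 → 1/4000.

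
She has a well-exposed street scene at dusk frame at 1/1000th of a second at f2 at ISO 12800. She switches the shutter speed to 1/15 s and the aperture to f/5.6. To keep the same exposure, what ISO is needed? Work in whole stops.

ISO 1600

Shutter speed: 1/1000 → 1/500 → 1/250 → 1/125 → 1/60 → 1/30 → 1/15 — 6 stops slower (brighter).
Aperture: f/2 → f/2.8 → f/4 → f/5.6 — 3 stops smaller aperture (darker).
Net change so far: 3 stops brighter. Offset with the ISO: 12800 → 6400 → 3200 → 1600.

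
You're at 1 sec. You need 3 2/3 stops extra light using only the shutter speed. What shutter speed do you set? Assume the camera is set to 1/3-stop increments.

Shutter speed: 1 → 1.3 → 1.6 → 2 → 2.5 → 3.2 → 4 → 5 → 6 → 8 → 10 → 13 — 3 2/3 stops slower (brighter).

13 s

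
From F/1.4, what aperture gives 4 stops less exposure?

f/5.6

Aperture: f/1.4 → f/2 → f/2.8 → f/4 → f/5.6 — 4 stops narrower (darker).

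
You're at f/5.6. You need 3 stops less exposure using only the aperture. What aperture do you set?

Aperture: f/5.6 → f/8 → f/11 → f/16 — 3 stops stopped down (darker).

f/16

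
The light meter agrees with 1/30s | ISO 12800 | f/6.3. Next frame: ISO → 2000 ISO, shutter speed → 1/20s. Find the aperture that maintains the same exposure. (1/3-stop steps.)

ISO: 12800 → 10000 → 8000 → 6400 → 5000 → 4000 → 3200 → 2500 → 2000 — 2 2/3 stops dropped (darker).
Shutter speed: 1/30 → 1/25 → 1/20 — 2/3 stop longer (brighter).
Net change so far: 2 stops darker. Offset with the aperture: f/6.3 → f/5.6 → f/5 → f/4.5 → f/4 → f/3.5 → f/3.2.

f/3.2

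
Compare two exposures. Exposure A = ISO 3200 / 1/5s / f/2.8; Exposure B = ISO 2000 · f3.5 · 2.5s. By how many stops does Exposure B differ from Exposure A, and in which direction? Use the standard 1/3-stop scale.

Aperture: f/2.8 → f/3.2 → f/3.5 — 2/3 stop smaller aperture (darker).
Shutter speed: 1/5 → 1/4 → 0.3 → 0.4 → 0.5 → 0.6 → 0.8 → 1 → 1.3 → 1.6 → 2 → 2.5 — 3 2/3 stops slower (brighter).
ISO: 3200 → 2500 → 2000 — 2/3 stop lower (darker).
Net: −2/3 +3 2/3 −2/3 = +2 1/3 stops.

2 1/3 stops brighter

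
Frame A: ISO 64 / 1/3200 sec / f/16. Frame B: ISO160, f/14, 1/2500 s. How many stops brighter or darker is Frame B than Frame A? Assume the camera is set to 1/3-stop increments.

Aperture: f/16 → f/14 — 1/3 stop opened up (brighter).
Shutter speed: 1/3200 → 1/2500 — 1/3 stop slower (brighter).
ISO: 64 → 80 → 100 → 125 → 160 — 1 1/3 stops higher (brighter).
Net: +1/3 +1/3 +1 1/3 = +2 stops.

2 stops brighter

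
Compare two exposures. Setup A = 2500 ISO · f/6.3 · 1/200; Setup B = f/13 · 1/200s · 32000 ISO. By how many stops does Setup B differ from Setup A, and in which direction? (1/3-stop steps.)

Aperture: f/6.3 → f/7.1 → f/8 → f/9 → f/10 → f/11 → f/13 — 2 stops stopped down (darker).
Shutter speed: unchanged.
ISO: 2500 → 3200 → 4000 → 5000 → 6400 → 8000 → 10000 → 12800 → 16000 → 20000 → 25600 → 32000 — 3 2/3 stops higher (brighter).
Net: −2 +3 2/3 = +1 2/3 stops.

1 2/3 stops brighter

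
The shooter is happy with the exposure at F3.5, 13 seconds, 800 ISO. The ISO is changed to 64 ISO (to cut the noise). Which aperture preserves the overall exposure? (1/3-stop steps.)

f/1.0

ISO: 800 → 640 → 500 → 400 → 320 → 250 → 200 → 160 → 125 → 100 → 80 → 64 — 3 2/3 stops dropped (darker).
Need 3 2/3 stops brighter from the aperture: f/3.5 → f/3.2 → f/2.8 → f/2.5 → f/2.2 → f/2 → f/1.8 → f/1.6 → f/1.4 → f/1.2 → f/1.1 → f/1.0.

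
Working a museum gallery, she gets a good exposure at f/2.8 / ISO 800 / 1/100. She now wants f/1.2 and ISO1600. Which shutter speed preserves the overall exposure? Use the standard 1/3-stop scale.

1/1000s

Aperture: f/2.8 → f/2.5 → f/2.2 → f/2 → f/1.8 → f/1.6 → f/1.4 → f/1.2 — 2 1/3 stops larger aperture (brighter).
ISO: 800 → 1000 → 1250 → 1600 — 1 stop higher (brighter).
Net change so far: 3 1/3 stops brighter. Offset with the shutter speed: 1/100 → 1/125 → 1/160 → 1/200 → 1/250 → 1/320 → 1/400 → 1/500 → 1/640 → 1/800 → 1/1000.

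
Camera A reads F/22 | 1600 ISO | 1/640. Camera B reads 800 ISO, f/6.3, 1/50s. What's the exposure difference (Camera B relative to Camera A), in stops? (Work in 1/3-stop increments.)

Aperture: f/22 → f/20 → f/18 → f/16 → f/14 → f/13 → f/11 → f/10 → f/9 → f/8 → f/7.1 → f/6.3 — 3 2/3 stops wider (brighter).
Shutter speed: 1/640 → 1/500 → 1/400 → 1/320 → 1/250 → 1/200 → 1/160 → 1/125 → 1/100 → 1/80 → 1/60 → 1/50 — 3 2/3 stops slower (brighter).
ISO: 1600 → 1250 → 1000 → 800 — 1 stop dropped (darker).
Net: +3 2/3 +3 2/3 −1 = +6 1/3 stops.

6 1/3 stops brighter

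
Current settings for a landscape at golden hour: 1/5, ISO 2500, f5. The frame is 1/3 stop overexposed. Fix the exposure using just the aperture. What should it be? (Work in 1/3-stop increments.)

Overexposed by 1/3 stop → need 1/3 stop darker.
Aperture: f/5 → f/5.6.

f/5.6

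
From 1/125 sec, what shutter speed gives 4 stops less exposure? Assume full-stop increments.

1/2000s

Shutter speed: 1/125 → 1/250 → 1/500 → 1/1000 → 1/2000 — 4 stops faster (darker).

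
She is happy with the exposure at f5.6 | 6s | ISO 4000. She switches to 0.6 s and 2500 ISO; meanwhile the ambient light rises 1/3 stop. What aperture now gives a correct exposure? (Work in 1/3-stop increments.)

f/1.6

Scene light: 1/3 stop brighter.
Shutter speed: 6 → 5 → 4 → 3.2 → 2.5 → 2 → 1.6 → 1.3 → 1 → 0.8 → 0.6 — 3 1/3 stops faster (darker).
ISO: 4000 → 3200 → 2500 — 2/3 stop dropped (darker).
Net so far: 3 2/3 stops darker. Aperture: f/5.6 → f/5 → f/4.5 → f/4 → f/3.5 → f/3.2 → f/2.8 → f/2.5 → f/2.2 → f/2 → f/1.8 → f/1.6.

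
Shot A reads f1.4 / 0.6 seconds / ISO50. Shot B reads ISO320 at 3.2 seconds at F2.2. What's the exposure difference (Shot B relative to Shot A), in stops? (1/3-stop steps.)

Aperture: f/1.4 → f/1.6 → f/1.8 → f/2 → f/2.2 — 1 1/3 stops narrower (darker).
Shutter speed: 0.6 → 0.8 → 1 → 1.3 → 1.6 → 2 → 2.5 → 3.2 — 2 1/3 stops slower (brighter).
ISO: 50 → 64 → 80 → 100 → 125 → 160 → 200 → 250 → 320 — 2 2/3 stops raised (brighter).
Net: −1 1/3 +2 1/3 +2 2/3 = +3 2/3 stops.

3 2/3 stops brighter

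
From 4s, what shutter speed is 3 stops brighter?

Shutter speed: 4 → 8 → 15 → 30 — 3 stops longer (brighter).

30 s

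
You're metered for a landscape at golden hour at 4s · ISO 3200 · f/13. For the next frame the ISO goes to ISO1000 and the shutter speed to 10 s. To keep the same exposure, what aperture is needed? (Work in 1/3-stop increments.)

ISO: 3200 → 2500 → 2000 → 1600 → 1250 → 1000 — 1 2/3 stops lower (darker).
Shutter speed: 4 → 5 → 6 → 8 → 10 — 1 1/3 stops slower (brighter).
Net change so far: 1/3 stop darker. Offset with the aperture: f/13 → f/11.

f/11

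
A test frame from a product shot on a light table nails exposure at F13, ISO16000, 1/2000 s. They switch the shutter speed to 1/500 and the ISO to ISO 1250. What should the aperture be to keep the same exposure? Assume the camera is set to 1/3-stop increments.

f/7.1

Shutter speed: 1/2000 → 1/1600 → 1/1250 → 1/1000 → 1/800 → 1/640 → 1/500 — 2 stops longer (brighter).
ISO: 16000 → 12800 → 10000 → 8000 → 6400 → 5000 → 4000 → 3200 → 2500 → 2000 → 1600 → 1250 — 3 2/3 stops lower (darker).
Net change so far: 1 2/3 stops darker. Offset with the aperture: f/13 → f/11 → f/10 → f/9 → f/8 → f/7.1.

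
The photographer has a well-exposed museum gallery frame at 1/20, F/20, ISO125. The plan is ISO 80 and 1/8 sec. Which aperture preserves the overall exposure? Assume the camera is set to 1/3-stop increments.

ISO: 125 → 100 → 80 — 2/3 stop dropped (darker).
Shutter speed: 1/20 → 1/15 → 1/13 → 1/10 → 1/8 — 1 1/3 stops longer (brighter).
Net change so far: 2/3 stop brighter. Offset with the aperture: f/20 → f/22 → f/25.

f/25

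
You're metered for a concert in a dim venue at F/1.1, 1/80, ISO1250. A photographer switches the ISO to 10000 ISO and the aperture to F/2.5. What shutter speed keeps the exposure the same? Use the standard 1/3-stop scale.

1/125s

ISO: 1250 → 1600 → 2000 → 2500 → 3200 → 4000 → 5000 → 6400 → 8000 → 10000 — 3 stops higher (brighter).
Aperture: f/1.1 → f/1.2 → f/1.4 → f/1.6 → f/1.8 → f/2 → f/2.2 → f/2.5 — 2 1/3 stops stopped down (darker).
Net change so far: 2/3 stop brighter. Offset with the shutter speed: 1/80 → 1/100 → 1/125.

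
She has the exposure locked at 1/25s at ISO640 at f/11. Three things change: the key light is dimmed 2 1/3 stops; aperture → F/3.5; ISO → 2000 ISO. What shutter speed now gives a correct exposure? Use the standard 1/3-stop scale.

Scene light: 2 1/3 stops darker.
Aperture: f/11 → f/10 → f/9 → f/8 → f/7.1 → f/6.3 → f/5.6 → f/5 → f/4.5 → f/4 → f/3.5 — 3 1/3 stops larger aperture (brighter).
ISO: 640 → 800 → 1000 → 1250 → 1600 → 2000 — 1 2/3 stops raised (brighter).
Net so far: 2 2/3 stops brighter. Shutter speed: 1/25 → 1/30 → 1/40 → 1/50 → 1/60 → 1/80 → 1/100 → 1/125 → 1/160.

1/160s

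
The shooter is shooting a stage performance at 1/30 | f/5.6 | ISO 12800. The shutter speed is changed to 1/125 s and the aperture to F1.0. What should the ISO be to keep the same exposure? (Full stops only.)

ISO 1600

Shutter speed: 1/30 → 1/60 → 1/125 — 2 stops shorter (darker).
Aperture: f/5.6 → f/4 → f/2.8 → f/2 → f/1.4 → f/1.0 — 5 stops larger aperture (brighter).
Net change so far: 3 stops brighter. Offset with the ISO: 12800 → 6400 → 3200 → 1600.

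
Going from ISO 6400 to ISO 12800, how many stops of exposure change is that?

6400 → 12800 — count the steps: 1 stop.

1 stop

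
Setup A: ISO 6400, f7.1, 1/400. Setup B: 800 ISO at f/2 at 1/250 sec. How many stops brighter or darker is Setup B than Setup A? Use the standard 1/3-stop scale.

1 1/3 stops brighter

Aperture: f/7.1 → f/6.3 → f/5.6 → f/5 → f/4.5 → f/4 → f/3.5 → f/3.2 → f/2.8 → f/2.5 → f/2.2 → f/2 — 3 2/3 stops opened up (brighter).
Shutter speed: 1/400 → 1/320 → 1/250 — 2/3 stop longer (brighter).
ISO: 6400 → 5000 → 4000 → 3200 → 2500 → 2000 → 1600 → 1250 → 1000 → 800 — 3 stops lower (darker).
Net: +3 2/3 +2/3 −3 = +1 1/3 stops.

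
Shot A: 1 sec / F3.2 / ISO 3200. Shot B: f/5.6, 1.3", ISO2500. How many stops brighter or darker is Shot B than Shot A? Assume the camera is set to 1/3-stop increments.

1 2/3 stops darker

Aperture: f/3.2 → f/3.5 → f/4 → f/4.5 → f/5 → f/5.6 — 1 2/3 stops smaller aperture (darker).
Shutter speed: 1 → 1.3 — 1/3 stop slower (brighter).
ISO: 3200 → 2500 — 1/3 stop dropped (darker).
Net: −1 2/3 +1/3 −1/3 = −1 2/3 stops.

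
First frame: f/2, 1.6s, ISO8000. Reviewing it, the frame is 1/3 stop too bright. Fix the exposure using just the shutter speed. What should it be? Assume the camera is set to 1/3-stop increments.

Overexposed by 1/3 stop → need 1/3 stop darker.
Shutter speed: 1.6 → 1.3.

1.3 s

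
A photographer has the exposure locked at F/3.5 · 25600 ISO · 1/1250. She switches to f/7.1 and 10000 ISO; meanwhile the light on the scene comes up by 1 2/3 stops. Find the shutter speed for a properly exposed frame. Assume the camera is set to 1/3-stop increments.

1/400s

Scene light: 1 2/3 stops brighter.
Aperture: f/3.5 → f/4 → f/4.5 → f/5 → f/5.6 → f/6.3 → f/7.1 — 2 stops stopped down (darker).
ISO: 25600 → 20000 → 16000 → 12800 → 10000 — 1 1/3 stops lower (darker).
Net so far: 1 2/3 stops darker. Shutter speed: 1/1250 → 1/1000 → 1/800 → 1/640 → 1/500 → 1/400.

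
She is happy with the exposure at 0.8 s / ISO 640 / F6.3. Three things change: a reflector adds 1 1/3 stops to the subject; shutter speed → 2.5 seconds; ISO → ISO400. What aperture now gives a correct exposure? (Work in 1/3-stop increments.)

Scene light: 1 1/3 stops brighter.
Shutter speed: 0.8 → 1 → 1.3 → 1.6 → 2 → 2.5 — 1 2/3 stops longer (brighter).
ISO: 640 → 500 → 400 — 2/3 stop dropped (darker).
Net so far: 2 1/3 stops brighter. Aperture: f/6.3 → f/7.1 → f/8 → f/9 → f/10 → f/11 → f/13 → f/14.

f/14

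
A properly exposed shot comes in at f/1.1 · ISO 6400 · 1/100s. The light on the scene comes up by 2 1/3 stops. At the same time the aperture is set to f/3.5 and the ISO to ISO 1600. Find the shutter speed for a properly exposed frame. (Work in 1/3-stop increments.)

1/13s

Scene light: 2 1/3 stops brighter.
Aperture: f/1.1 → f/1.2 → f/1.4 → f/1.6 → f/1.8 → f/2 → f/2.2 → f/2.5 → f/2.8 → f/3.2 → f/3.5 — 3 1/3 stops stopped down (darker).
ISO: 6400 → 5000 → 4000 → 3200 → 2500 → 2000 → 1600 — 2 stops lower (darker).
Net so far: 3 stops darker. Shutter speed: 1/100 → 1/80 → 1/60 → 1/50 → 1/40 → 1/30 → 1/25 → 1/20 → 1/15 → 1/13.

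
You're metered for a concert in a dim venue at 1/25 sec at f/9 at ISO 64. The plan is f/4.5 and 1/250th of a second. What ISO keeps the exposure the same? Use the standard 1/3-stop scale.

ISO 160

Aperture: f/9 → f/8 → f/7.1 → f/6.3 → f/5.6 → f/5 → f/4.5 — 2 stops wider (brighter).
Shutter speed: 1/25 → 1/30 → 1/40 → 1/50 → 1/60 → 1/80 → 1/100 → 1/125 → 1/160 → 1/200 → 1/250 — 3 1/3 stops shorter (darker).
Net change so far: 1 1/3 stops darker. Offset with the ISO: 64 → 80 → 100 → 125 → 160.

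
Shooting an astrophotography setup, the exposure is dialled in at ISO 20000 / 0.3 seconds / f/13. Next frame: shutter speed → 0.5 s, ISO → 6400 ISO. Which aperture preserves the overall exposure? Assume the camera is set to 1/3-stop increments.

Shutter speed: 0.3 → 0.4 → 0.5 — 2/3 stop slower (brighter).
ISO: 20000 → 16000 → 12800 → 10000 → 8000 → 6400 — 1 2/3 stops lower (darker).
Net change so far: 1 stop darker. Offset with the aperture: f/13 → f/11 → f/10 → f/9.

f/9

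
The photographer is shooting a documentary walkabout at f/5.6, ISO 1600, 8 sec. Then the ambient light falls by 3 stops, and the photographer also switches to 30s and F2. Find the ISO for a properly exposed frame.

ISO 400

Scene light: 3 stops darker.
Shutter speed: 8 → 15 → 30 — 2 stops slower (brighter).
Aperture: f/5.6 → f/4 → f/2.8 → f/2 — 3 stops wider (brighter).
Net so far: 2 stops brighter. ISO: 1600 → 800 → 400.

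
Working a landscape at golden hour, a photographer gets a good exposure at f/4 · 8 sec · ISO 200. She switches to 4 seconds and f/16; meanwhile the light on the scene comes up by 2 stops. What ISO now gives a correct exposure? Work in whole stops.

ISO 1600

Scene light: 2 stops brighter.
Shutter speed: 8 → 4 — 1 stop shorter (darker).
Aperture: f/4 → f/5.6 → f/8 → f/11 → f/16 — 4 stops stopped down (darker).
Net so far: 3 stops darker. ISO: 200 → 400 → 800 → 1600.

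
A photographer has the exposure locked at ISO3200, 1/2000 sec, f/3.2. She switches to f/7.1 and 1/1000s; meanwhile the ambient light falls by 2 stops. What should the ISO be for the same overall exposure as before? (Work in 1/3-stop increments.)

Scene light: 2 stops darker.
Aperture: f/3.2 → f/3.5 → f/4 → f/4.5 → f/5 → f/5.6 → f/6.3 → f/7.1 — 2 1/3 stops smaller aperture (darker).
Shutter speed: 1/2000 → 1/1600 → 1/1250 → 1/1000 — 1 stop longer (brighter).
Net so far: 3 1/3 stops darker. ISO: 3200 → 4000 → 5000 → 6400 → 8000 → 10000 → 12800 → 16000 → 20000 → 25600 → 32000.

ISO 32000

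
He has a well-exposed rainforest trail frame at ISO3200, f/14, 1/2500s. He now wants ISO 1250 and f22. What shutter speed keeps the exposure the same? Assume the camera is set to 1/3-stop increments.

1/400s

ISO: 3200 → 2500 → 2000 → 1600 → 1250 — 1 1/3 stops lower (darker).
Aperture: f/14 → f/16 → f/18 → f/20 → f/22 — 1 1/3 stops narrower (darker).
Net change so far: 2 2/3 stops darker. Offset with the shutter speed: 1/2500 → 1/2000 → 1/1600 → 1/1250 → 1/1000 → 1/800 → 1/640 → 1/500 → 1/400.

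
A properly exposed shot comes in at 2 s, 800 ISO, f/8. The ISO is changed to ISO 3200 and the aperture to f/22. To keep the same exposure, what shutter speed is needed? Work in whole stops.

4 s

ISO: 800 → 1600 → 3200 — 2 stops raised (brighter).
Aperture: f/8 → f/11 → f/16 → f/22 — 3 stops stopped down (darker).
Net change so far: 1 stop darker. Offset with the shutter speed: 2 → 4.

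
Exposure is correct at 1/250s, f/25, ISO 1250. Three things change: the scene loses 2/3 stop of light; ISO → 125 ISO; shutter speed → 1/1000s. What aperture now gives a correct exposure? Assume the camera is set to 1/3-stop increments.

f/3.2

Scene light: 2/3 stop darker.
ISO: 1250 → 1000 → 800 → 640 → 500 → 400 → 320 → 250 → 200 → 160 → 125 — 3 1/3 stops dropped (darker).
Shutter speed: 1/250 → 1/320 → 1/400 → 1/500 → 1/640 → 1/800 → 1/1000 — 2 stops faster (darker).
Net so far: 6 stops darker. Aperture: f/25 → f/22 → f/20 → f/18 → f/16 → f/14 → f/13 → f/11 → f/10 → f/9 → f/8 → f/7.1 → f/6.3 → f/5.6 → f/5 → f/4.5 → f/4 → f/3.5 → f/3.2.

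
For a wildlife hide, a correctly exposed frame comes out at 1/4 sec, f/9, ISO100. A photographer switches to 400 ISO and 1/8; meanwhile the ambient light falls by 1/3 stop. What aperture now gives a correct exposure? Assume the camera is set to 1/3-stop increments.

f/11

Scene light: 1/3 stop darker.
ISO: 100 → 125 → 160 → 200 → 250 → 320 → 400 — 2 stops raised (brighter).
Shutter speed: 1/4 → 1/5 → 1/6 → 1/8 — 1 stop shorter (darker).
Net so far: 2/3 stop brighter. Aperture: f/9 → f/10 → f/11.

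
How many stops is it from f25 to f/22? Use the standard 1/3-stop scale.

1/3 stop

f/25 → f/22 — count the steps: 1 third-stops = 1/3 stop.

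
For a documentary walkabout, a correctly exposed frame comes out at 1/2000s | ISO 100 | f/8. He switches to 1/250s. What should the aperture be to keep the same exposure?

Shutter speed: 1/2000 → 1/1000 → 1/500 → 1/250 — 3 stops slower (brighter).
Need 3 stops darker from the aperture: f/8 → f/11 → f/16 → f/22.

f/22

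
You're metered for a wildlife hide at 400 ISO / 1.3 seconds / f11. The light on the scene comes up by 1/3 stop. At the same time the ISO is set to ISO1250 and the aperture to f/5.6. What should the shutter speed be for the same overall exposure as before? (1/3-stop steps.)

1/13s

Scene light: 1/3 stop brighter.
ISO: 400 → 500 → 640 → 800 → 1000 → 1250 — 1 2/3 stops raised (brighter).
Aperture: f/11 → f/10 → f/9 → f/8 → f/7.1 → f/6.3 → f/5.6 — 2 stops wider (brighter).
Net so far: 4 stops brighter. Shutter speed: 1.3 → 1 → 0.8 → 0.6 → 0.5 → 0.4 → 0.3 → 1/4 → 1/5 → 1/6 → 1/8 → 1/10 → 1/13.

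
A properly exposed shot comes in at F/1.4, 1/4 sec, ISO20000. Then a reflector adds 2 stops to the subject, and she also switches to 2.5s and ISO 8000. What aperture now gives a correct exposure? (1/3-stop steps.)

Scene light: 2 stops brighter.
Shutter speed: 1/4 → 0.3 → 0.4 → 0.5 → 0.6 → 0.8 → 1 → 1.3 → 1.6 → 2 → 2.5 — 3 1/3 stops slower (brighter).
ISO: 20000 → 16000 → 12800 → 10000 → 8000 — 1 1/3 stops lower (darker).
Net so far: 4 stops brighter. Aperture: f/1.4 → f/1.6 → f/1.8 → f/2 → f/2.2 → f/2.5 → f/2.8 → f/3.2 → f/3.5 → f/4 → f/4.5 → f/5 → f/5.6.

f/5.6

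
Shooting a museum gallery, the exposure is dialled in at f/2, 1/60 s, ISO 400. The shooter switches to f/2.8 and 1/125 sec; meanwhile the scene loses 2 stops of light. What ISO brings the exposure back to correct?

ISO 6400

Scene light: 2 stops darker.
Aperture: f/2 → f/2.8 — 1 stop smaller aperture (darker).
Shutter speed: 1/60 → 1/125 — 1 stop shorter (darker).
Net so far: 4 stops darker. ISO: 400 → 800 → 1600 → 3200 → 6400.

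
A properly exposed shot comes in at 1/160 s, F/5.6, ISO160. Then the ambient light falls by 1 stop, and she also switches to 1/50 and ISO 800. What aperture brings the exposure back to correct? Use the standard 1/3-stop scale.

Scene light: 1 stop darker.
Shutter speed: 1/160 → 1/125 → 1/100 → 1/80 → 1/60 → 1/50 — 1 2/3 stops slower (brighter).
ISO: 160 → 200 → 250 → 320 → 400 → 500 → 640 → 800 — 2 1/3 stops higher (brighter).
Net so far: 3 stops brighter. Aperture: f/5.6 → f/6.3 → f/7.1 → f/8 → f/9 → f/10 → f/11 → f/13 → f/14 → f/16.

f/16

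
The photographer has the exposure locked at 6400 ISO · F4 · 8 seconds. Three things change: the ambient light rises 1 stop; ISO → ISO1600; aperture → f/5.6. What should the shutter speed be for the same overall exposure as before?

Scene light: 1 stop brighter.
ISO: 6400 → 3200 → 1600 — 2 stops dropped (darker).
Aperture: f/4 → f/5.6 — 1 stop stopped down (darker).
Net so far: 2 stops darker. Shutter speed: 8 → 15 → 30.

30 s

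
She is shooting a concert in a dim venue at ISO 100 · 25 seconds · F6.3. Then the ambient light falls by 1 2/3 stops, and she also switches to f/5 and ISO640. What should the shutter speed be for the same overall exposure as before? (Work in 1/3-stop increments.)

8 s

Scene light: 1 2/3 stops darker.
Aperture: f/6.3 → f/5.6 → f/5 — 2/3 stop larger aperture (brighter).
ISO: 100 → 125 → 160 → 200 → 250 → 320 → 400 → 500 → 640 — 2 2/3 stops raised (brighter).
Net so far: 1 2/3 stops brighter. Shutter speed: 25 → 20 → 15 → 13 → 10 → 8.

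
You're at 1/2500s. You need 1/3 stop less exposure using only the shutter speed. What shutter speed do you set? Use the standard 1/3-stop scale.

1/3200s

Shutter speed: 1/2500 → 1/3200 — 1/3 stop shorter (darker).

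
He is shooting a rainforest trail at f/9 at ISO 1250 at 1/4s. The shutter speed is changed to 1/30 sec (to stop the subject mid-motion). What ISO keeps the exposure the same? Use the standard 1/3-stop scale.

ISO 10000

Shutter speed: 1/4 → 1/5 → 1/6 → 1/8 → 1/10 → 1/13 → 1/15 → 1/20 → 1/25 → 1/30 — 3 stops shorter (darker).
Need 3 stops brighter from the ISO: 1250 → 1600 → 2000 → 2500 → 3200 → 4000 → 5000 → 6400 → 8000 → 10000.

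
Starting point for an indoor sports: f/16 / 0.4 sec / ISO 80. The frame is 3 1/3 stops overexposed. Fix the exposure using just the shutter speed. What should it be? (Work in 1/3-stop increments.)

Overexposed by 3 1/3 stops → need 3 1/3 stops darker.
Shutter speed: 0.4 → 0.3 → 1/4 → 1/5 → 1/6 → 1/8 → 1/10 → 1/13 → 1/15 → 1/20 → 1/25.

1/25s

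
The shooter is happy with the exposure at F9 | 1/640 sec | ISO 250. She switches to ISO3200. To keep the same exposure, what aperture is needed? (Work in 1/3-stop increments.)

ISO: 250 → 320 → 400 → 500 → 640 → 800 → 1000 → 1250 → 1600 → 2000 → 2500 → 3200 — 3 2/3 stops higher (brighter).
Need 3 2/3 stops darker from the aperture: f/9 → f/10 → f/11 → f/13 → f/14 → f/16 → f/18 → f/20 → f/22 → f/25 → f/29 → f/32.

f/32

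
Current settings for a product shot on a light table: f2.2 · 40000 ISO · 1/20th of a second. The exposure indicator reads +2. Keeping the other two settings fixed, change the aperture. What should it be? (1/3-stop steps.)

Overexposed by 2 stops → need 2 stops darker.
Aperture: f/2.2 → f/2.5 → f/2.8 → f/3.2 → f/3.5 → f/4 → f/4.5.

f/4.5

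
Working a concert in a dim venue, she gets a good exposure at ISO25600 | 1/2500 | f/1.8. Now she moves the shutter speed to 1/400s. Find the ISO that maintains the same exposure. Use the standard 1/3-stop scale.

Shutter speed: 1/2500 → 1/2000 → 1/1600 → 1/1250 → 1/1000 → 1/800 → 1/640 → 1/500 → 1/400 — 2 2/3 stops longer (brighter).
Need 2 2/3 stops darker from the ISO: 25600 → 20000 → 16000 → 12800 → 10000 → 8000 → 6400 → 5000 → 4000.

ISO 4000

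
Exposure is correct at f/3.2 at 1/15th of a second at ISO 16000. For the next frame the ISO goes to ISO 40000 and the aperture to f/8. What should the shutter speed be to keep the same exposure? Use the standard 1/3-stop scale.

ISO: 16000 → 20000 → 25600 → 32000 → 40000 — 1 1/3 stops raised (brighter).
Aperture: f/3.2 → f/3.5 → f/4 → f/4.5 → f/5 → f/5.6 → f/6.3 → f/7.1 → f/8 — 2 2/3 stops stopped down (darker).
Net change so far: 1 1/3 stops darker. Offset with the shutter speed: 1/15 → 1/13 → 1/10 → 1/8 → 1/6.

1/6s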